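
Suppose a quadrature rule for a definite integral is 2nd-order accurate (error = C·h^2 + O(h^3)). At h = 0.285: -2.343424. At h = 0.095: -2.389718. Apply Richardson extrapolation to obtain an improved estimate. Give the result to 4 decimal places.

-2.3955

The leading error scales as h^2; refining by a factor of 3 reduces it by 3^2 = 9.
Extrapolated value = (9·A(h/3) − A(h)) / (9 − 1)
= (9·(-2.389718) − (-2.343424)) / 8
= -19.164038 / 8 = -2.395505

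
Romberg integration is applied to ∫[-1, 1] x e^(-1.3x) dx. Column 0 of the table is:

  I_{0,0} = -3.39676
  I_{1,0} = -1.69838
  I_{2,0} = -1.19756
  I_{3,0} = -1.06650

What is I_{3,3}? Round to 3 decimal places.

-1.022

Richardson extrapolation on the trapezoidal column (denominator 4−1=3):
I_{1,1} = -1.69838 + (-1.69838 − (-3.39676))/3 = -1.13225
I_{2,1} = (4·(-1.19756) − (-1.69838)) / 3 = -1.03062
I_{3,1} = (4·(-1.06650) − (-1.19756)) / 3 = -1.02281
I_{2,2} = -1.03062 + (-1.03062 − (-1.13225))/15 = -1.02384
I_{3,2} = -1.02281 + (-1.02281 − (-1.03062))/15 = -1.02229
I_{3,3} = -1.02229 + (-1.02229 − (-1.02384))/63 = -1.02227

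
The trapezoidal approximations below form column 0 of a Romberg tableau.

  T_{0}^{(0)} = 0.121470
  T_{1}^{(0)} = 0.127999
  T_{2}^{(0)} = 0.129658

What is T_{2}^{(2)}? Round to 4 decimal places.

0.1302

T_{1}^{(1)} = 0.127999 + (0.127999 − 0.121470)/3 = 0.130175
T_{2}^{(1)} = 0.129658 + (0.129658 − 0.127999)/3 = 0.130211
T_{2}^{(2)} = (16·0.130211 − 0.130175) / 15 = 0.130213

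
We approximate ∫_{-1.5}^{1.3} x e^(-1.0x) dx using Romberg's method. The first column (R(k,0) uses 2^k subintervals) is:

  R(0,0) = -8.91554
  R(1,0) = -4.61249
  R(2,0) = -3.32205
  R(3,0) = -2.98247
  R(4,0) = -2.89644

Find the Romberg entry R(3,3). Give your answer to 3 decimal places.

Richardson extrapolation on the trapezoidal column (denominator 4−1=3):
R(1,1) = -4.61249 + (-4.61249 − (-8.91554))/3 = -3.17814
R(2,1) = (4·(-3.32205) − (-4.61249)) / 3 = -2.89190
R(3,1) = (4·(-2.98247) − (-3.32205)) / 3 = -2.86928
R(2,2) = (16·(-2.89190) − (-3.17814)) / 15 = -2.87282
R(3,2) = -2.86928 + (-2.86928 − (-2.89190))/15 = -2.86777
R(3,3) = (64·(-2.86777) − (-2.87282)) / 63 = -2.86769

-2.868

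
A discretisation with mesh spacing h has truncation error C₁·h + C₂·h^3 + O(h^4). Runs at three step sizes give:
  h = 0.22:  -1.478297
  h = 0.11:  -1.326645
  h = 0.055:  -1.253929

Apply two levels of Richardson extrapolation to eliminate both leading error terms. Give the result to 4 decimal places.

First eliminate the h term (factor 2^1 = 2):
  B₁ = (2·(-1.326645) − (-1.478297))/1 = -1.174993
  B₂ = (2·(-1.253929) − (-1.326645))/1 = -1.181213
Then eliminate the h^3 term (factor 2^3 = 8):
  (8·(-1.181213) − (-1.174993))/7 = -1.182102

-1.1821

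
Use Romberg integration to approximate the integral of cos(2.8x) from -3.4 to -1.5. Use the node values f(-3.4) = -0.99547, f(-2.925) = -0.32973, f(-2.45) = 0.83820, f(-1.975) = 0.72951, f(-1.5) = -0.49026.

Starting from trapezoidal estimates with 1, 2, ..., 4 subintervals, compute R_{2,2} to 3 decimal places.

0.263

R_{0,0} (trapezoid, 1 panel, h=1.9000): -1.41144
R_{1,0} (trapezoid, 2 panels, h=0.9500): 0.09057
R_{2,0} (trapezoid, 4 panels, h=0.4750): 0.23518
R_{1,1} = 0.09057 + (0.09057 − (-1.41144))/3 = 0.59124
R_{2,1} = 0.23518 + (0.23518 − 0.09057)/3 = 0.28338
R_{2,2} = 0.28338 + (0.28338 − 0.59124)/15 = 0.26286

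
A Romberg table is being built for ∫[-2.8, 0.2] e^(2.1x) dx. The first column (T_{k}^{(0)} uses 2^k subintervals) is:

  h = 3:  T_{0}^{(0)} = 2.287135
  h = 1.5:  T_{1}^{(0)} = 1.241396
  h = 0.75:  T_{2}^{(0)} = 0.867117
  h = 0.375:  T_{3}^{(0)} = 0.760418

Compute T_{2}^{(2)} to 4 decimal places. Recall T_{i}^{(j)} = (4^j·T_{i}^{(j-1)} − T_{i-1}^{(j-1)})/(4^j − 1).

Richardson extrapolation on the trapezoidal column (denominator 4−1=3):
T_{1}^{(1)} = 1.241396 + (1.241396 − 2.287135)/3 = 0.892816
T_{2}^{(1)} = 0.867117 + (0.867117 − 1.241396)/3 = 0.742357
T_{2}^{(2)} = (16·0.742357 − 0.892816) / 15 = 0.732326

0.7323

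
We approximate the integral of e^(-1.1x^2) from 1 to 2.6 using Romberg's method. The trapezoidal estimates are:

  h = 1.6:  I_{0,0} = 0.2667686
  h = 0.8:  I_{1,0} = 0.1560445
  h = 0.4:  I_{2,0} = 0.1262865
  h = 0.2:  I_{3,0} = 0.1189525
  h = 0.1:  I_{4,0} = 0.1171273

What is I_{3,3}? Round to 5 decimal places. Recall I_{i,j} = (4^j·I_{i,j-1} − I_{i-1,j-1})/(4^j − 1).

Richardson extrapolation on the trapezoidal column (denominator 4−1=3):
I_{1,1} = 0.1560445 + (0.1560445 − 0.2667686)/3 = 0.1191365
I_{2,1} = 0.1262865 + (0.1262865 − 0.1560445)/3 = 0.1163672
I_{3,1} = 0.1189525 + (0.1189525 − 0.1262865)/3 = 0.1165078
I_{2,2} = 0.1163672 + (0.1163672 − 0.1191365)/15 = 0.1161826
I_{3,2} = (16·0.1165078 − 0.1163672) / 15 = 0.1165172
I_{3,3} = 0.1165172 + (0.1165172 − 0.1161826)/63 = 0.1165225

0.11652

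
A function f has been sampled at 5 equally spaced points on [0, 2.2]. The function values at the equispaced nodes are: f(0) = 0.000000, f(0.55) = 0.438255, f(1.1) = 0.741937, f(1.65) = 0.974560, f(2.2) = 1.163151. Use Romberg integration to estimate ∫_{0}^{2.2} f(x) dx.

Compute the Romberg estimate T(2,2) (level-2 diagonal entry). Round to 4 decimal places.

1.5218

T(0,0) (trapezoid, 1 panel, h=2.2000): 1.279466
T(1,0) (trapezoid, 2 panels, h=1.1000): 1.455864
T(2,0) (trapezoid, 4 panels, h=0.5500): 1.504980
T(1,1) = 1.455864 + (1.455864 − 1.279466)/3 = 1.514663
T(2,1) = 1.504980 + (1.504980 − 1.455864)/3 = 1.521352
T(2,2) = 1.521352 + (1.521352 − 1.514663)/15 = 1.521798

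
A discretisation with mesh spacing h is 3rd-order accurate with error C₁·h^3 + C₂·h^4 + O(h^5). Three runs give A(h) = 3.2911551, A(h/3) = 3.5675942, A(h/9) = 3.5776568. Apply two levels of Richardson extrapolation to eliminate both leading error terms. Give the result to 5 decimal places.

3.57804

First eliminate the h^3 term (factor 3^3 = 27):
  B₁ = (27·3.5675942 − 3.2911551)/26 = 3.5782265
  B₂ = (27·3.5776568 − 3.5675942)/26 = 3.5780438
Then eliminate the h^4 term (factor 3^4 = 81):
  (81·3.5780438 − 3.5782265)/80 = 3.5780415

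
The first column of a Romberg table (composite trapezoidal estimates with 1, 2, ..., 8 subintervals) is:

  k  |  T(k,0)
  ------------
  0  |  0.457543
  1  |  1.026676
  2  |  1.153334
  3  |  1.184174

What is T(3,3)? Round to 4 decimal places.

1.1944

T(1,1) = 1.026676 + (1.026676 − 0.457543)/3 = 1.216387
T(2,1) = 1.153334 + (1.153334 − 1.026676)/3 = 1.195553
T(3,1) = 1.184174 + (1.184174 − 1.153334)/3 = 1.194454
T(2,2) = (16·1.195553 − 1.216387) / 15 = 1.194164
T(3,2) = 1.194454 + (1.194454 − 1.195553)/15 = 1.194381
T(3,3) = (64·1.194381 − 1.194164) / 63 = 1.194384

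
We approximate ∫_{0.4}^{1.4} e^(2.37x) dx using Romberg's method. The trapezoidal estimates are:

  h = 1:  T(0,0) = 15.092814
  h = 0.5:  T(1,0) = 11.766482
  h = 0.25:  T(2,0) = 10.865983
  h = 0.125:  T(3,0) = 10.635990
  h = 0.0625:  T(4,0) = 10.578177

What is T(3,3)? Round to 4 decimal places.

10.5589

Richardson extrapolation on the trapezoidal column (denominator 4−1=3):
T(1,1) = (4·11.766482 − 15.092814) / 3 = 10.657705
T(2,1) = (4·10.865983 − 11.766482) / 3 = 10.565817
T(3,1) = 10.635990 + (10.635990 − 10.865983)/3 = 10.559326
T(2,2) = 10.565817 + (10.565817 − 10.657705)/15 = 10.559691
T(3,2) = 10.559326 + (10.559326 − 10.565817)/15 = 10.558893
T(3,3) = (64·10.558893 − 10.559691) / 63 = 10.558880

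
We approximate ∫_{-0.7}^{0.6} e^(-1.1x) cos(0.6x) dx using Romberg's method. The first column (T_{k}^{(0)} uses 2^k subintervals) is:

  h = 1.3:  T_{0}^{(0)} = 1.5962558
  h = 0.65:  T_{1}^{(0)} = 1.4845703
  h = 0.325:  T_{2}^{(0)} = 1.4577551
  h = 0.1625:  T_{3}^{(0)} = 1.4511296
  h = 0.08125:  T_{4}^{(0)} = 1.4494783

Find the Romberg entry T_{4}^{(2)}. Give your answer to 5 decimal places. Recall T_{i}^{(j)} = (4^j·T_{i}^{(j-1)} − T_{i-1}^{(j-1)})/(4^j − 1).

Richardson extrapolation on the trapezoidal column (denominator 4−1=3):
T_{3}^{(1)} = 1.4511296 + (1.4511296 − 1.4577551)/3 = 1.4489211
T_{4}^{(1)} = 1.4494783 + (1.4494783 − 1.4511296)/3 = 1.4489279
T_{4}^{(2)} = 1.4489279 + (1.4489279 − 1.4489211)/15 = 1.4489284

1.44893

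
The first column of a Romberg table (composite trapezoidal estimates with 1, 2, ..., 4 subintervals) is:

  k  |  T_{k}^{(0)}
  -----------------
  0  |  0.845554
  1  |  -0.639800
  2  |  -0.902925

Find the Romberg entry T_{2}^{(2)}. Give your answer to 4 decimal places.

Richardson extrapolation on the trapezoidal column (denominator 4−1=3):
T_{1}^{(1)} = -0.639800 + (-0.639800 − 0.845554)/3 = -1.134918
T_{2}^{(1)} = -0.902925 + (-0.902925 − (-0.639800))/3 = -0.990633
T_{2}^{(2)} = -0.990633 + (-0.990633 − (-1.134918))/15 = -0.981014

-0.9810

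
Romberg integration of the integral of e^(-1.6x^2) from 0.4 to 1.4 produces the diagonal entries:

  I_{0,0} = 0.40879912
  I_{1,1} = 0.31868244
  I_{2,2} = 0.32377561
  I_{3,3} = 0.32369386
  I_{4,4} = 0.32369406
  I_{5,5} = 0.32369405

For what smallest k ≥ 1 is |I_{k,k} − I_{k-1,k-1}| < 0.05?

k = 2

|I_{1,1} − I_{0,0}| = 0.09011668 ≥ 0.05
|I_{2,2} − I_{1,1}| = 0.00509317 < 0.05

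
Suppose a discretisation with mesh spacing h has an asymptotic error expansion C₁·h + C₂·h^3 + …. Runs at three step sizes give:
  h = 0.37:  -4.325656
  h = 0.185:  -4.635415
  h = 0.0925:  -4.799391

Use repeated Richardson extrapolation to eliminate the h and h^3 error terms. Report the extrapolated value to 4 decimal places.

First eliminate the h term (factor 2^1 = 2):
  B₁ = (2·(-4.635415) − (-4.325656))/1 = -4.945174
  B₂ = (2·(-4.799391) − (-4.635415))/1 = -4.963367
Then eliminate the h^3 term (factor 2^3 = 8):
  (8·(-4.963367) − (-4.945174))/7 = -4.965966

-4.9660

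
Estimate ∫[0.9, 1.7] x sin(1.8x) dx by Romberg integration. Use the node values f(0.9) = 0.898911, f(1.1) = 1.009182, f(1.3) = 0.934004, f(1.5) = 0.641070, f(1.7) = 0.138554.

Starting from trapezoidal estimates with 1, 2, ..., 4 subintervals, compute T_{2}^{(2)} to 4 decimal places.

0.6336

T_{0}^{(0)} (trapezoid, 1 panel, h=0.8000): 0.414986
T_{1}^{(0)} (trapezoid, 2 panels, h=0.4000): 0.581095
T_{2}^{(0)} (trapezoid, 4 panels, h=0.2000): 0.620598
T_{1}^{(1)} = 0.581095 + (0.581095 − 0.414986)/3 = 0.636465
T_{2}^{(1)} = 0.620598 + (0.620598 − 0.581095)/3 = 0.633766
T_{2}^{(2)} = 0.633766 + (0.633766 − 0.636465)/15 = 0.633586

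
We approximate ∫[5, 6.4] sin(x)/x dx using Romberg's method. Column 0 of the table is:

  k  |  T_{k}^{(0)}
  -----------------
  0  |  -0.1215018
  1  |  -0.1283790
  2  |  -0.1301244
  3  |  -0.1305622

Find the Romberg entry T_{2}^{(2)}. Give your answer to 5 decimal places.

Richardson extrapolation on the trapezoidal column (denominator 4−1=3):
T_{1}^{(1)} = (4·(-0.1283790) − (-0.1215018)) / 3 = -0.1306714
T_{2}^{(1)} = (4·(-0.1301244) − (-0.1283790)) / 3 = -0.1307062
T_{2}^{(2)} = (16·(-0.1307062) − (-0.1306714)) / 15 = -0.1307085

-0.13071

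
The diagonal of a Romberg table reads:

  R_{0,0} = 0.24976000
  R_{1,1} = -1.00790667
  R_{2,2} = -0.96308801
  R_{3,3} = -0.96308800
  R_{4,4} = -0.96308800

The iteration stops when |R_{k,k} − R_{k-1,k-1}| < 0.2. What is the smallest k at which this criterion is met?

|R_{1,1} − R_{0,0}| = 1.25766667 ≥ 0.2
|R_{2,2} − R_{1,1}| = 0.04481866 < 0.2

k = 2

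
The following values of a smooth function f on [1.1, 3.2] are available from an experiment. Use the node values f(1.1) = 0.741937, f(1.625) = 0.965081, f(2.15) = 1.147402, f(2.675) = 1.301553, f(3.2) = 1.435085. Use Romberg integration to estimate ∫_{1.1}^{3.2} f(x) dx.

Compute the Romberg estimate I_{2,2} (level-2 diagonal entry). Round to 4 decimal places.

2.3693

I_{0,0} (trapezoid, 1 panel, h=2.1000): 2.285873
I_{1,0} (trapezoid, 2 panels, h=1.0500): 2.347709
I_{2,0} (trapezoid, 4 panels, h=0.5250): 2.363837
I_{1,1} = 2.347709 + (2.347709 − 2.285873)/3 = 2.368321
I_{2,1} = 2.363837 + (2.363837 − 2.347709)/3 = 2.369213
I_{2,2} = 2.369213 + (2.369213 − 2.368321)/15 = 2.369272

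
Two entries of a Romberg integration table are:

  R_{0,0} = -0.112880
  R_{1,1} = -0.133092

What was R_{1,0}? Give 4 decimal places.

From R_{1,1} = (4·R_{1,0} − R_{0,0})/3, solve for R_{1,0}:
4·R_{1,0} = 3·(-0.133092) + (-0.112880) = -0.512156
R_{1,0} = -0.128039

-0.1280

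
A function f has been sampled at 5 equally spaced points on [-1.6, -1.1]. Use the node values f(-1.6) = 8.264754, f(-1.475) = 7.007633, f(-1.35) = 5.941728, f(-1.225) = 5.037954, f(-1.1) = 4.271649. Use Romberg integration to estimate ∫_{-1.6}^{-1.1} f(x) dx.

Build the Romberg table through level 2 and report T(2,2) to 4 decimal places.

3.0251

T(0,0) (trapezoid, 1 panel, h=0.5000): 3.134101
T(1,0) (trapezoid, 2 panels, h=0.2500): 3.052482
T(2,0) (trapezoid, 4 panels, h=0.1250): 3.031940
T(1,1) = 3.052482 + (3.052482 − 3.134101)/3 = 3.025276
T(2,1) = 3.031940 + (3.031940 − 3.052482)/3 = 3.025093
T(2,2) = 3.025093 + (3.025093 − 3.025276)/15 = 3.025081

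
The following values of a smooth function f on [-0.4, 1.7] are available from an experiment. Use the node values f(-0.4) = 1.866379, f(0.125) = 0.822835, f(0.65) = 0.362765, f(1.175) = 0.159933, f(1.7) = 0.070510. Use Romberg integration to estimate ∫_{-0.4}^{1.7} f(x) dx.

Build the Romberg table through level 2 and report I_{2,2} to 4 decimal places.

I_{0,0} (trapezoid, 1 panel, h=2.1000): 2.033733
I_{1,0} (trapezoid, 2 panels, h=1.0500): 1.397770
I_{2,0} (trapezoid, 4 panels, h=0.5250): 1.214838
I_{1,1} = 1.397770 + (1.397770 − 2.033733)/3 = 1.185782
I_{2,1} = 1.214838 + (1.214838 − 1.397770)/3 = 1.153861
I_{2,2} = 1.153861 + (1.153861 − 1.185782)/15 = 1.151733

1.1517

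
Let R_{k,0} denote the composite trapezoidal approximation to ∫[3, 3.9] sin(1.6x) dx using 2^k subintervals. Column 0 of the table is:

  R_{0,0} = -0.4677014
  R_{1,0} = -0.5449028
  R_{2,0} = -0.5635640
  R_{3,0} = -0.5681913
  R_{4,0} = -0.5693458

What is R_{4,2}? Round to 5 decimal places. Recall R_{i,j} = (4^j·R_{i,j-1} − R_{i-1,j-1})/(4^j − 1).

Richardson extrapolation on the trapezoidal column (denominator 4−1=3):
R_{3,1} = (4·(-0.5681913) − (-0.5635640)) / 3 = -0.5697337
R_{4,1} = (4·(-0.5693458) − (-0.5681913)) / 3 = -0.5697306
R_{4,2} = -0.5697306 + (-0.5697306 − (-0.5697337))/15 = -0.5697304

-0.56973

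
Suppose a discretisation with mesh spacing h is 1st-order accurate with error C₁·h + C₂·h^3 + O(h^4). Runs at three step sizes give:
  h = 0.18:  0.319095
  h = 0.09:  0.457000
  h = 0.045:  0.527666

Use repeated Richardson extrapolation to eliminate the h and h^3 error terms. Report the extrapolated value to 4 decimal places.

0.5988

First eliminate the h term (factor 2^1 = 2):
  B₁ = (2·0.457000 − 0.319095)/1 = 0.594905
  B₂ = (2·0.527666 − 0.457000)/1 = 0.598332
Then eliminate the h^3 term (factor 2^3 = 8):
  (8·0.598332 − 0.594905)/7 = 0.598822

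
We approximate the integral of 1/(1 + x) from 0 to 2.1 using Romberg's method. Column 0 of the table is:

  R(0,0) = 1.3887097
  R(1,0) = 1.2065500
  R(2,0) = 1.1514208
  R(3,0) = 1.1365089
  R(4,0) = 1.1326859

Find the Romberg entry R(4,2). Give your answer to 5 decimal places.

1.13140

Richardson extrapolation on the trapezoidal column (denominator 4−1=3):
R(3,1) = 1.1365089 + (1.1365089 − 1.1514208)/3 = 1.1315383
R(4,1) = 1.1326859 + (1.1326859 − 1.1365089)/3 = 1.1314116
R(4,2) = (16·1.1314116 − 1.1315383) / 15 = 1.1314032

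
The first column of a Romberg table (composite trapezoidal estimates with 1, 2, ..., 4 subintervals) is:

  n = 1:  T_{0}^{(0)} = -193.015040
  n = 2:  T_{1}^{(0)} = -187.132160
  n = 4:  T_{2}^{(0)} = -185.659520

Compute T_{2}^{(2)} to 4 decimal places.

Richardson extrapolation on the trapezoidal column (denominator 4−1=3):
T_{1}^{(1)} = (4·(-187.132160) − (-193.015040)) / 3 = -185.171200
T_{2}^{(1)} = -185.659520 + (-185.659520 − (-187.132160))/3 = -185.168640
T_{2}^{(2)} = (16·(-185.168640) − (-185.171200)) / 15 = -185.168469

-185.1685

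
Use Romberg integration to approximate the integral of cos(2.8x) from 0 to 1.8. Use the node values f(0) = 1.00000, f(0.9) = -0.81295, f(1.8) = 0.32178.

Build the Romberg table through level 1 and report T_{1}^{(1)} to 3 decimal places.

-0.579

T_{0}^{(0)} (trapezoid, 1 panel, h=1.8000): 1.18960
T_{1}^{(0)} (trapezoid, 2 panels, h=0.9000): -0.13685
T_{1}^{(1)} = -0.13685 + (-0.13685 − 1.18960)/3 = -0.57900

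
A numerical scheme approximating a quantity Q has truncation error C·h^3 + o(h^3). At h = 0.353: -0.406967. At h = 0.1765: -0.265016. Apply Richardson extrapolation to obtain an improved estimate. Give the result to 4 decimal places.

-0.2447

Extrapolated value = (8·A(h/2) − A(h)) / (8 − 1)
= (8·(-0.265016) − (-0.406967)) / 7
= -1.713161 / 7 = -0.244737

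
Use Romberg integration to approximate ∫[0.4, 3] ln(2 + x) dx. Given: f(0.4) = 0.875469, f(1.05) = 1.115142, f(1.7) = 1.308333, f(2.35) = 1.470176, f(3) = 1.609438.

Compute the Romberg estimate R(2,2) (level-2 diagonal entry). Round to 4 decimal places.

3.3460

R(0,0) (trapezoid, 1 panel, h=2.6000): 3.230379
R(1,0) (trapezoid, 2 panels, h=1.3000): 3.316022
R(2,0) (trapezoid, 4 panels, h=0.6500): 3.338468
R(1,1) = 3.316022 + (3.316022 − 3.230379)/3 = 3.344570
R(2,1) = 3.338468 + (3.338468 − 3.316022)/3 = 3.345950
R(2,2) = 3.345950 + (3.345950 − 3.344570)/15 = 3.346042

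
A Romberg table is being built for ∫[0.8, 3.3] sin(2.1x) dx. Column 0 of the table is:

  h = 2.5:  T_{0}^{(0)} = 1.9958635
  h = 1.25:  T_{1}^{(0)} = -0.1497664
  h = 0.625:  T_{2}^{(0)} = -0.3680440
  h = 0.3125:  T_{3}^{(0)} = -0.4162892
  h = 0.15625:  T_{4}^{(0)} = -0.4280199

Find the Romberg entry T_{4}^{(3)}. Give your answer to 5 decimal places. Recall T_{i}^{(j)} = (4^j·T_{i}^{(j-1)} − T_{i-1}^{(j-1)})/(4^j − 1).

Richardson extrapolation on the trapezoidal column (denominator 4−1=3):
T_{2}^{(1)} = -0.3680440 + (-0.3680440 − (-0.1497664))/3 = -0.4408032
T_{3}^{(1)} = -0.4162892 + (-0.4162892 − (-0.3680440))/3 = -0.4323709
T_{4}^{(1)} = -0.4280199 + (-0.4280199 − (-0.4162892))/3 = -0.4319301
T_{3}^{(2)} = -0.4323709 + (-0.4323709 − (-0.4408032))/15 = -0.4318087
T_{4}^{(2)} = -0.4319301 + (-0.4319301 − (-0.4323709))/15 = -0.4319007
T_{4}^{(3)} = (64·(-0.4319007) − (-0.4318087)) / 63 = -0.4319022

-0.43190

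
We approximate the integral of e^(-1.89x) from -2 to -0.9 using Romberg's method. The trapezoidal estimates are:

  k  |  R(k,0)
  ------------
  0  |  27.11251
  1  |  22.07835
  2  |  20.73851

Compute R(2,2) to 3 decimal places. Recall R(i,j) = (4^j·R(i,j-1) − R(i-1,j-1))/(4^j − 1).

R(1,1) = 22.07835 + (22.07835 − 27.11251)/3 = 20.40030
R(2,1) = 20.73851 + (20.73851 − 22.07835)/3 = 20.29190
R(2,2) = 20.29190 + (20.29190 − 20.40030)/15 = 20.28467
(Column j=1 coincides with Simpson's rule on the same nodes.)

20.285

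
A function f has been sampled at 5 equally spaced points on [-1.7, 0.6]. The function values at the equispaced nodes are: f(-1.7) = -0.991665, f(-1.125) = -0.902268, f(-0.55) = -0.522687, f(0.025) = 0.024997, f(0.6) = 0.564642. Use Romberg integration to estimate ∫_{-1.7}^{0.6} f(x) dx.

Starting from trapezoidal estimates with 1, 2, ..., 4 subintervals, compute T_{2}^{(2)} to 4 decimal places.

T_{0}^{(0)} (trapezoid, 1 panel, h=2.3000): -0.491076
T_{1}^{(0)} (trapezoid, 2 panels, h=1.1500): -0.846628
T_{2}^{(0)} (trapezoid, 4 panels, h=0.5750): -0.927745
T_{1}^{(1)} = -0.846628 + (-0.846628 − (-0.491076))/3 = -0.965145
T_{2}^{(1)} = -0.927745 + (-0.927745 − (-0.846628))/3 = -0.954784
T_{2}^{(2)} = -0.954784 + (-0.954784 − (-0.965145))/15 = -0.954093

-0.9541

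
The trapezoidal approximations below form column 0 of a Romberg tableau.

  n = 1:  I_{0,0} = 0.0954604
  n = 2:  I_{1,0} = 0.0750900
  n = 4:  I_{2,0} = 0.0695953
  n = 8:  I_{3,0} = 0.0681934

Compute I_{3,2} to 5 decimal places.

Richardson extrapolation on the trapezoidal column (denominator 4−1=3):
I_{2,1} = 0.0695953 + (0.0695953 − 0.0750900)/3 = 0.0677637
I_{3,1} = 0.0681934 + (0.0681934 − 0.0695953)/3 = 0.0677261
I_{3,2} = (16·0.0677261 − 0.0677637) / 15 = 0.0677236

0.06772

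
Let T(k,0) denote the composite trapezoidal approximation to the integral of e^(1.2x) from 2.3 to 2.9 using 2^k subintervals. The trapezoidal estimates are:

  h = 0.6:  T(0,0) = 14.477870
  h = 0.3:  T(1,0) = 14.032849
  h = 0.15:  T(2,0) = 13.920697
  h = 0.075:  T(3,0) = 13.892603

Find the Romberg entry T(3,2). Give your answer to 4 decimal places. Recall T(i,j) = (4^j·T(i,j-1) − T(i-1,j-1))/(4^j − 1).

T(2,1) = 13.920697 + (13.920697 − 14.032849)/3 = 13.883313
T(3,1) = 13.892603 + (13.892603 − 13.920697)/3 = 13.883238
T(3,2) = 13.883238 + (13.883238 − 13.883313)/15 = 13.883233

13.8832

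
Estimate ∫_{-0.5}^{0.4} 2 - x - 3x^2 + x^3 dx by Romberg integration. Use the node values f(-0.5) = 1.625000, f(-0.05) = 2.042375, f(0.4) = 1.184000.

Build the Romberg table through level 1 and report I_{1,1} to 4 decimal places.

I_{0,0} (trapezoid, 1 panel, h=0.9000): 1.264050
I_{1,0} (trapezoid, 2 panels, h=0.4500): 1.551094
I_{1,1} = 1.551094 + (1.551094 − 1.264050)/3 = 1.646775

1.6468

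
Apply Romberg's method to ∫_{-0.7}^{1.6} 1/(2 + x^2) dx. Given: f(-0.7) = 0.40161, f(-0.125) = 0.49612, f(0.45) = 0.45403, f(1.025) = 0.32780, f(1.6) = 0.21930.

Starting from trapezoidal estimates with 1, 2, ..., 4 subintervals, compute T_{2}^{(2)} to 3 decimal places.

T_{0}^{(0)} (trapezoid, 1 panel, h=2.3000): 0.71405
T_{1}^{(0)} (trapezoid, 2 panels, h=1.1500): 0.87916
T_{2}^{(0)} (trapezoid, 4 panels, h=0.5750): 0.91333
T_{1}^{(1)} = 0.87916 + (0.87916 − 0.71405)/3 = 0.93420
T_{2}^{(1)} = 0.91333 + (0.91333 − 0.87916)/3 = 0.92472
T_{2}^{(2)} = 0.92472 + (0.92472 − 0.93420)/15 = 0.92409

0.924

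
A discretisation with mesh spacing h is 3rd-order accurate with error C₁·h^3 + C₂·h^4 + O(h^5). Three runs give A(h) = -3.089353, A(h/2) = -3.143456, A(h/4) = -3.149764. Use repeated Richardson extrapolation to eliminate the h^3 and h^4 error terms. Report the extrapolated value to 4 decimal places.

First eliminate the h^3 term (factor 2^3 = 8):
  B₁ = (8·(-3.143456) − (-3.089353))/7 = -3.151185
  B₂ = (8·(-3.149764) − (-3.143456))/7 = -3.150665
Then eliminate the h^4 term (factor 2^4 = 16):
  (16·(-3.150665) − (-3.151185))/15 = -3.150630

-3.1506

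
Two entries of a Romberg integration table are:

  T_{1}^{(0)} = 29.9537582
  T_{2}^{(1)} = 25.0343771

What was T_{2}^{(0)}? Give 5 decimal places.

From T_{2}^{(1)} = (4·T_{2}^{(0)} − T_{1}^{(0)})/3, solve for T_{2}^{(0)}:
4·T_{2}^{(0)} = 3·25.0343771 + 29.9537582 = 105.0568895
T_{2}^{(0)} = 26.2642224

26.26422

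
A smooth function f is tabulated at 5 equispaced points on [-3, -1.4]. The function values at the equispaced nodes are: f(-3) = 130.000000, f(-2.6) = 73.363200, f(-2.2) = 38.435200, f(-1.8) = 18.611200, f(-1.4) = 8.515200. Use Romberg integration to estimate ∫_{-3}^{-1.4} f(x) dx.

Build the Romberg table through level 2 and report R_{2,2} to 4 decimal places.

R_{0,0} (trapezoid, 1 panel, h=1.6000): 110.812160
R_{1,0} (trapezoid, 2 panels, h=0.8000): 86.154240
R_{2,0} (trapezoid, 4 panels, h=0.4000): 79.866880
R_{1,1} = 86.154240 + (86.154240 − 110.812160)/3 = 77.934933
R_{2,1} = 79.866880 + (79.866880 − 86.154240)/3 = 77.771093
R_{2,2} = 77.771093 + (77.771093 − 77.934933)/15 = 77.760170

77.7602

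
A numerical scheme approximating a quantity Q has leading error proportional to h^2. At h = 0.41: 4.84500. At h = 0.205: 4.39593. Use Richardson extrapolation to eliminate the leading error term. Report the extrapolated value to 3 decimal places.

4.246

The leading error scales as h^2; refining by a factor of 2 reduces it by 2^2 = 4.
Extrapolated value = (4·A(h/2) − A(h)) / (4 − 1)
= (4·4.39593 − 4.84500) / 3
= 12.73872 / 3 = 4.24624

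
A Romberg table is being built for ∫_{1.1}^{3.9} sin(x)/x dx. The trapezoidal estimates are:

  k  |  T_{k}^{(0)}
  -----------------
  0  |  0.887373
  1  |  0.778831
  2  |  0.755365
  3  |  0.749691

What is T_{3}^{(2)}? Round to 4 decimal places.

Richardson extrapolation on the trapezoidal column (denominator 4−1=3):
T_{2}^{(1)} = 0.755365 + (0.755365 − 0.778831)/3 = 0.747543
T_{3}^{(1)} = 0.749691 + (0.749691 − 0.755365)/3 = 0.747800
T_{3}^{(2)} = (16·0.747800 − 0.747543) / 15 = 0.747817

0.7478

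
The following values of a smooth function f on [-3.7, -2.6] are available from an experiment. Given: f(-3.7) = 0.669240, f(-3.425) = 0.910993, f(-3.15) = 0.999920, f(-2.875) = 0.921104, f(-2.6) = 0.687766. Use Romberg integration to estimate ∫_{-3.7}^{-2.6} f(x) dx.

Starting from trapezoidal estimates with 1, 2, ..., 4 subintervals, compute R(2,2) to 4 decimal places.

0.9793

R(0,0) (trapezoid, 1 panel, h=1.1000): 0.746353
R(1,0) (trapezoid, 2 panels, h=0.5500): 0.923133
R(2,0) (trapezoid, 4 panels, h=0.2750): 0.965393
R(1,1) = 0.923133 + (0.923133 − 0.746353)/3 = 0.982060
R(2,1) = 0.965393 + (0.965393 − 0.923133)/3 = 0.979480
R(2,2) = 0.979480 + (0.979480 − 0.982060)/15 = 0.979308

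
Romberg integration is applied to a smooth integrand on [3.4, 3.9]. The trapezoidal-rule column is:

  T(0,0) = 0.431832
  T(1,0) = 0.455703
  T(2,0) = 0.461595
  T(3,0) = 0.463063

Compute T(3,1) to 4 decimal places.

T(3,1) = (4·0.463063 − 0.461595) / 3 = 0.463552

0.4636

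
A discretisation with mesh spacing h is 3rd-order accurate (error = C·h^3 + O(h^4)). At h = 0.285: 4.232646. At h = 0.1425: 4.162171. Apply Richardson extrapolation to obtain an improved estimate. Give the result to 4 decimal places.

4.1521

Extrapolated value = (8·A(h/2) − A(h)) / (8 − 1)
= (8·4.162171 − 4.232646) / 7
= 29.064722 / 7 = 4.152103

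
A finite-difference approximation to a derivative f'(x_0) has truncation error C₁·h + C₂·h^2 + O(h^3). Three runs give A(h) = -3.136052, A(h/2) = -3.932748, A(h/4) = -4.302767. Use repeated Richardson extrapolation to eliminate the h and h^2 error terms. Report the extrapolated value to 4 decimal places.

First eliminate the h term (factor 2^1 = 2):
  B₁ = (2·(-3.932748) − (-3.136052))/1 = -4.729444
  B₂ = (2·(-4.302767) − (-3.932748))/1 = -4.672786
Then eliminate the h^2 term (factor 2^2 = 4):
  (4·(-4.672786) − (-4.729444))/3 = -4.653900

-4.6539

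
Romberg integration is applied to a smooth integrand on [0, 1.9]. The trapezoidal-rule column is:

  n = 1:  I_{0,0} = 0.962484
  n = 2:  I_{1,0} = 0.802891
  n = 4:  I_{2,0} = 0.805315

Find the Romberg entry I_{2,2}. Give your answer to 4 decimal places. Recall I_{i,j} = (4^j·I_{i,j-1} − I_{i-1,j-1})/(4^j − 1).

0.8099

Richardson extrapolation on the trapezoidal column (denominator 4−1=3):
I_{1,1} = 0.802891 + (0.802891 − 0.962484)/3 = 0.749693
I_{2,1} = 0.805315 + (0.805315 − 0.802891)/3 = 0.806123
I_{2,2} = (16·0.806123 − 0.749693) / 15 = 0.809885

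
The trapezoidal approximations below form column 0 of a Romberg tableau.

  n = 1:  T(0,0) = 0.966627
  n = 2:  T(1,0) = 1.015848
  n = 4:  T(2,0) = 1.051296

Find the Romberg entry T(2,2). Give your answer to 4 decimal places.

1.0652

Richardson extrapolation on the trapezoidal column (denominator 4−1=3):
T(1,1) = (4·1.015848 − 0.966627) / 3 = 1.032255
T(2,1) = (4·1.051296 − 1.015848) / 3 = 1.063112
T(2,2) = (16·1.063112 − 1.032255) / 15 = 1.065169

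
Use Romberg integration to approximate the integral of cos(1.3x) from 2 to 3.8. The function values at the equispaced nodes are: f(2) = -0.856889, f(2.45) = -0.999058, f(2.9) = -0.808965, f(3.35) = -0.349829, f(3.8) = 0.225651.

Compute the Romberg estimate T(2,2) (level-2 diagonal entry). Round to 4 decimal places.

T(0,0) (trapezoid, 1 panel, h=1.8000): -0.568114
T(1,0) (trapezoid, 2 panels, h=0.9000): -1.012126
T(2,0) (trapezoid, 4 panels, h=0.4500): -1.113062
T(1,1) = -1.012126 + (-1.012126 − (-0.568114))/3 = -1.160130
T(2,1) = -1.113062 + (-1.113062 − (-1.012126))/3 = -1.146707
T(2,2) = -1.146707 + (-1.146707 − (-1.160130))/15 = -1.145812

-1.1458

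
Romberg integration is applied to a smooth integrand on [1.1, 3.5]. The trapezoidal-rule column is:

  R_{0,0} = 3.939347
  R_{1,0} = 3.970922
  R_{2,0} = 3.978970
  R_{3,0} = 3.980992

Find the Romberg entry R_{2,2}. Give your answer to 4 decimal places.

3.9817

Richardson extrapolation on the trapezoidal column (denominator 4−1=3):
R_{1,1} = 3.970922 + (3.970922 − 3.939347)/3 = 3.981447
R_{2,1} = 3.978970 + (3.978970 − 3.970922)/3 = 3.981653
R_{2,2} = (16·3.981653 − 3.981447) / 15 = 3.981667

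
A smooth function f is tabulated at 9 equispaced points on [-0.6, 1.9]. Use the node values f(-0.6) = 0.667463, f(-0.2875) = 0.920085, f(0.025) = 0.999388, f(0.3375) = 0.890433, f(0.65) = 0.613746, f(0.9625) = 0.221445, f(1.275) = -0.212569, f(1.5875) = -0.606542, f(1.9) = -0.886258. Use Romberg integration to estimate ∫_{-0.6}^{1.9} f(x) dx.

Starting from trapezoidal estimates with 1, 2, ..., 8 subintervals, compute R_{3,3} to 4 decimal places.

R_{0,0} (trapezoid, 1 panel, h=2.5000): -0.273494
R_{1,0} (trapezoid, 2 panels, h=1.2500): 0.630436
R_{2,0} (trapezoid, 4 panels, h=0.6250): 0.806980
R_{3,0} (trapezoid, 8 panels, h=0.3125): 0.848934
R_{1,1} = 0.630436 + (0.630436 − (-0.273494))/3 = 0.931746
R_{2,1} = 0.806980 + (0.806980 − 0.630436)/3 = 0.865828
R_{3,1} = 0.848934 + (0.848934 − 0.806980)/3 = 0.862919
R_{2,2} = 0.865828 + (0.865828 − 0.931746)/15 = 0.861433
R_{3,2} = 0.862919 + (0.862919 − 0.865828)/15 = 0.862725
R_{3,3} = 0.862725 + (0.862725 − 0.861433)/63 = 0.862746

0.8627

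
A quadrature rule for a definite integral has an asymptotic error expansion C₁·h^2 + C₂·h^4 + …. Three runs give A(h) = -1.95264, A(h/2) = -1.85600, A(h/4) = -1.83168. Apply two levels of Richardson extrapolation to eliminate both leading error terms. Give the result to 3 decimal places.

First eliminate the h^2 term (factor 2^2 = 4):
  B₁ = (4·(-1.85600) − (-1.95264))/3 = -1.82379
  B₂ = (4·(-1.83168) − (-1.85600))/3 = -1.82357
Then eliminate the h^4 term (factor 2^4 = 16):
  (16·(-1.82357) − (-1.82379))/15 = -1.82356

-1.824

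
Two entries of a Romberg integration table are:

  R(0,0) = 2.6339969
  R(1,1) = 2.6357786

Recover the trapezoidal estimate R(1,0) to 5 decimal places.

2.63533

From R(1,1) = (4·R(1,0) − R(0,0))/3, solve for R(1,0):
4·R(1,0) = 3·2.6357786 + 2.6339969 = 10.5413327
R(1,0) = 2.6353332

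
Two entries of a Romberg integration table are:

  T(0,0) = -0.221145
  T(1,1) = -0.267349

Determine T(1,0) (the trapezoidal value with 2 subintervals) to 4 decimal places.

-0.2558

From T(1,1) = (4·T(1,0) − T(0,0))/3, solve for T(1,0):
4·T(1,0) = 3·(-0.267349) + (-0.221145) = -1.023192
T(1,0) = -0.255798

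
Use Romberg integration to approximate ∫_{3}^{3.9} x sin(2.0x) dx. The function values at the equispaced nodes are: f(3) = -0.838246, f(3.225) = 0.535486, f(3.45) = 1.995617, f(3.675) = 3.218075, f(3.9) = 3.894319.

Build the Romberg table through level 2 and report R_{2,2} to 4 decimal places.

1.6545

R_{0,0} (trapezoid, 1 panel, h=0.9000): 1.375233
R_{1,0} (trapezoid, 2 panels, h=0.4500): 1.585644
R_{2,0} (trapezoid, 4 panels, h=0.2250): 1.637373
R_{1,1} = 1.585644 + (1.585644 − 1.375233)/3 = 1.655781
R_{2,1} = 1.637373 + (1.637373 − 1.585644)/3 = 1.654616
R_{2,2} = 1.654616 + (1.654616 − 1.655781)/15 = 1.654538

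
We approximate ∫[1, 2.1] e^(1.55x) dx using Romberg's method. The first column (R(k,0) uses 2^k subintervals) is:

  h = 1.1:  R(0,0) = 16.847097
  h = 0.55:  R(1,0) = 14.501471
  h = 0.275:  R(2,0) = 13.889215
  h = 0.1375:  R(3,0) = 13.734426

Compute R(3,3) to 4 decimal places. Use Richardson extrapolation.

R(1,1) = 14.501471 + (14.501471 − 16.847097)/3 = 13.719596
R(2,1) = (4·13.889215 − 14.501471) / 3 = 13.685130
R(3,1) = 13.734426 + (13.734426 − 13.889215)/3 = 13.682830
R(2,2) = 13.685130 + (13.685130 − 13.719596)/15 = 13.682832
R(3,2) = (16·13.682830 − 13.685130) / 15 = 13.682677
R(3,3) = (64·13.682677 − 13.682832) / 63 = 13.682675
(Column j=1 coincides with Simpson's rule on the same nodes.)

13.6827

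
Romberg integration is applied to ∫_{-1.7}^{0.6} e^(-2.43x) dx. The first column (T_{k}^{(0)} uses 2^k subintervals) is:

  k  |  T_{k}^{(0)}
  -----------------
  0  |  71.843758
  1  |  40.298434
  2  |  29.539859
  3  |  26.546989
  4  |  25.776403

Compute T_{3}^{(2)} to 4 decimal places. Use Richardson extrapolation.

25.5224

Richardson extrapolation on the trapezoidal column (denominator 4−1=3):
T_{2}^{(1)} = (4·29.539859 − 40.298434) / 3 = 25.953667
T_{3}^{(1)} = 26.546989 + (26.546989 − 29.539859)/3 = 25.549366
T_{3}^{(2)} = (16·25.549366 − 25.953667) / 15 = 25.522413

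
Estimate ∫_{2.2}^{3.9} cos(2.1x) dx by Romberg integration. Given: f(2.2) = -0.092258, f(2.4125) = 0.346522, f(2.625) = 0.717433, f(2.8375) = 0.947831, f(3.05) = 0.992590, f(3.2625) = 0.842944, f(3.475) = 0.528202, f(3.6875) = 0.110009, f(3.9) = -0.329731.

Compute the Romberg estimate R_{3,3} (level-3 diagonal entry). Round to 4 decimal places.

0.9237

R_{0,0} (trapezoid, 1 panel, h=1.7000): -0.358691
R_{1,0} (trapezoid, 2 panels, h=0.8500): 0.664356
R_{2,0} (trapezoid, 4 panels, h=0.4250): 0.861573
R_{3,0} (trapezoid, 8 panels, h=0.2125): 0.908339
R_{1,1} = 0.664356 + (0.664356 − (-0.358691))/3 = 1.005372
R_{2,1} = 0.861573 + (0.861573 − 0.664356)/3 = 0.927312
R_{3,1} = 0.908339 + (0.908339 − 0.861573)/3 = 0.923928
R_{2,2} = 0.927312 + (0.927312 − 1.005372)/15 = 0.922108
R_{3,2} = 0.923928 + (0.923928 − 0.927312)/15 = 0.923702
R_{3,3} = 0.923702 + (0.923702 − 0.922108)/63 = 0.923727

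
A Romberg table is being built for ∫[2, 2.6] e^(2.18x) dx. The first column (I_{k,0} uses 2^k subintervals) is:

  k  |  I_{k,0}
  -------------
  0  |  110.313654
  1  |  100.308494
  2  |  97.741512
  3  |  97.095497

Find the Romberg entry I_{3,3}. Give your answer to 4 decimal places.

Richardson extrapolation on the trapezoidal column (denominator 4−1=3):
I_{1,1} = 100.308494 + (100.308494 − 110.313654)/3 = 96.973441
I_{2,1} = 97.741512 + (97.741512 − 100.308494)/3 = 96.885851
I_{3,1} = (4·97.095497 − 97.741512) / 3 = 96.880159
I_{2,2} = (16·96.885851 − 96.973441) / 15 = 96.880012
I_{3,2} = (16·96.880159 − 96.885851) / 15 = 96.879780
I_{3,3} = (64·96.879780 − 96.880012) / 63 = 96.879776

96.8798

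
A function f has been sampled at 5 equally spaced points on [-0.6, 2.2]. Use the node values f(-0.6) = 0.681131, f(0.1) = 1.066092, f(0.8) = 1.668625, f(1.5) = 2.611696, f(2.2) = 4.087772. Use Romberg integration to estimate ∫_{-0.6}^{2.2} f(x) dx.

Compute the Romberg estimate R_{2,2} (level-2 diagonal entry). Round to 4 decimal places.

R_{0,0} (trapezoid, 1 panel, h=2.8000): 6.676464
R_{1,0} (trapezoid, 2 panels, h=1.4000): 5.674307
R_{2,0} (trapezoid, 4 panels, h=0.7000): 5.411605
R_{1,1} = 5.674307 + (5.674307 − 6.676464)/3 = 5.340255
R_{2,1} = 5.411605 + (5.411605 − 5.674307)/3 = 5.324038
R_{2,2} = 5.324038 + (5.324038 − 5.340255)/15 = 5.322957

5.3230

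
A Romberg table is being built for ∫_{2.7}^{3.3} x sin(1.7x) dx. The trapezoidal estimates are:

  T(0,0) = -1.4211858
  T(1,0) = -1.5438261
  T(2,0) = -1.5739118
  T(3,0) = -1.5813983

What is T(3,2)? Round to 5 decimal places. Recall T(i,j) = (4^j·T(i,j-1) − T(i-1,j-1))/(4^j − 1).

T(2,1) = (4·(-1.5739118) − (-1.5438261)) / 3 = -1.5839404
T(3,1) = -1.5813983 + (-1.5813983 − (-1.5739118))/3 = -1.5838938
T(3,2) = -1.5838938 + (-1.5838938 − (-1.5839404))/15 = -1.5838907
(Column j=1 coincides with Simpson's rule on the same nodes.)

-1.58389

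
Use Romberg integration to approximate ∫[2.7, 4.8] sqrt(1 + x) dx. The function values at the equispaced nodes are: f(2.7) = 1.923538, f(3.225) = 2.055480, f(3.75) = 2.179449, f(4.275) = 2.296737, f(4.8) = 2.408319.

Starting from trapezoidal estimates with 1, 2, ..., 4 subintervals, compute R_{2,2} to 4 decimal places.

4.5674

R_{0,0} (trapezoid, 1 panel, h=2.1000): 4.548450
R_{1,0} (trapezoid, 2 panels, h=1.0500): 4.562646
R_{2,0} (trapezoid, 4 panels, h=0.5250): 4.566237
R_{1,1} = 4.562646 + (4.562646 − 4.548450)/3 = 4.567378
R_{2,1} = 4.566237 + (4.566237 − 4.562646)/3 = 4.567434
R_{2,2} = 4.567434 + (4.567434 − 4.567378)/15 = 4.567438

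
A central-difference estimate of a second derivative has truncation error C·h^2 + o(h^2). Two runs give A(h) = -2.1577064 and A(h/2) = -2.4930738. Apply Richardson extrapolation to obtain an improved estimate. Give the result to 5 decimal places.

-2.60486

The leading error scales as h^2; refining by a factor of 2 reduces it by 2^2 = 4.
Extrapolated value = (4·A(h/2) − A(h)) / (4 − 1)
= (4·(-2.4930738) − (-2.1577064)) / 3
= -7.8145888 / 3 = -2.6048629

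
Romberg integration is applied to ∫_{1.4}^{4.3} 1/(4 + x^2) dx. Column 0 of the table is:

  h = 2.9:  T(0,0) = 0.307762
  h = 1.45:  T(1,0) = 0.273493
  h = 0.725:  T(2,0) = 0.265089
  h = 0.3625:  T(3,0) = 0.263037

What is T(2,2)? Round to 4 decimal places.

Richardson extrapolation on the trapezoidal column (denominator 4−1=3):
T(1,1) = (4·0.273493 − 0.307762) / 3 = 0.262070
T(2,1) = 0.265089 + (0.265089 − 0.273493)/3 = 0.262288
T(2,2) = (16·0.262288 − 0.262070) / 15 = 0.262303

0.2623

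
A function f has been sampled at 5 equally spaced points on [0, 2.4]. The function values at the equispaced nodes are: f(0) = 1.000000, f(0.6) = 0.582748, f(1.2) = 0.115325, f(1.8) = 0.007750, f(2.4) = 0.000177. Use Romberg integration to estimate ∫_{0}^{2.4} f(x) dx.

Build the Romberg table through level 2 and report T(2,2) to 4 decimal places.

T(0,0) (trapezoid, 1 panel, h=2.4000): 1.200212
T(1,0) (trapezoid, 2 panels, h=1.2000): 0.738496
T(2,0) (trapezoid, 4 panels, h=0.6000): 0.723547
T(1,1) = 0.738496 + (0.738496 − 1.200212)/3 = 0.584591
T(2,1) = 0.723547 + (0.723547 − 0.738496)/3 = 0.718564
T(2,2) = 0.718564 + (0.718564 − 0.584591)/15 = 0.727496

0.7275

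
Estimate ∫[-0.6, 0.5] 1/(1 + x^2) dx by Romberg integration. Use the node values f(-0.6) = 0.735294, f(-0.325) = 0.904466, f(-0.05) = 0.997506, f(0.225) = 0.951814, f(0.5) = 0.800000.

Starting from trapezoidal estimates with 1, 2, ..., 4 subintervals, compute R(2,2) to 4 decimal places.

1.0037

R(0,0) (trapezoid, 1 panel, h=1.1000): 0.844412
R(1,0) (trapezoid, 2 panels, h=0.5500): 0.970834
R(2,0) (trapezoid, 4 panels, h=0.2750): 0.995894
R(1,1) = 0.970834 + (0.970834 − 0.844412)/3 = 1.012975
R(2,1) = 0.995894 + (0.995894 − 0.970834)/3 = 1.004247
R(2,2) = 1.004247 + (1.004247 − 1.012975)/15 = 1.003665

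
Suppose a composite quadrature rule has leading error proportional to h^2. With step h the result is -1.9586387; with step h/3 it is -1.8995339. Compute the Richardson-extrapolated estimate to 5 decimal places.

-1.89215

Extrapolated value = (9·A(h/3) − A(h)) / (9 − 1)
= (9·(-1.8995339) − (-1.9586387)) / 8
= -15.1371664 / 8 = -1.8921458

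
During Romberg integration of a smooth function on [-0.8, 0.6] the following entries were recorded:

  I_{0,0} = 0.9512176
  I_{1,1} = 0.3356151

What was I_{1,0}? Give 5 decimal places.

From I_{1,1} = (4·I_{1,0} − I_{0,0})/3, solve for I_{1,0}:
4·I_{1,0} = 3·0.3356151 + 0.9512176 = 1.9580629
I_{1,0} = 0.4895157

0.48952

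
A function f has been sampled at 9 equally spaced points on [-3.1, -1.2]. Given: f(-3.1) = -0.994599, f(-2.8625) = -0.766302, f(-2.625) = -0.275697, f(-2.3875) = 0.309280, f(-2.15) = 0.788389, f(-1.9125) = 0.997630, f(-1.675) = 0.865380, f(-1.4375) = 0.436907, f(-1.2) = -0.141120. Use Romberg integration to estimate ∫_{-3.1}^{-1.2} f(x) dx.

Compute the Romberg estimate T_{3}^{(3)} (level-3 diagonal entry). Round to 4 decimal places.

T_{0}^{(0)} (trapezoid, 1 panel, h=1.9000): -1.078933
T_{1}^{(0)} (trapezoid, 2 panels, h=0.9500): 0.209503
T_{2}^{(0)} (trapezoid, 4 panels, h=0.4750): 0.384851
T_{3}^{(0)} (trapezoid, 8 panels, h=0.2375): 0.424585
T_{1}^{(1)} = 0.209503 + (0.209503 − (-1.078933))/3 = 0.638982
T_{2}^{(1)} = 0.384851 + (0.384851 − 0.209503)/3 = 0.443300
T_{3}^{(1)} = 0.424585 + (0.424585 − 0.384851)/3 = 0.437830
T_{2}^{(2)} = 0.443300 + (0.443300 − 0.638982)/15 = 0.430255
T_{3}^{(2)} = 0.437830 + (0.437830 − 0.443300)/15 = 0.437465
T_{3}^{(3)} = 0.437465 + (0.437465 − 0.430255)/63 = 0.437579

0.4376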